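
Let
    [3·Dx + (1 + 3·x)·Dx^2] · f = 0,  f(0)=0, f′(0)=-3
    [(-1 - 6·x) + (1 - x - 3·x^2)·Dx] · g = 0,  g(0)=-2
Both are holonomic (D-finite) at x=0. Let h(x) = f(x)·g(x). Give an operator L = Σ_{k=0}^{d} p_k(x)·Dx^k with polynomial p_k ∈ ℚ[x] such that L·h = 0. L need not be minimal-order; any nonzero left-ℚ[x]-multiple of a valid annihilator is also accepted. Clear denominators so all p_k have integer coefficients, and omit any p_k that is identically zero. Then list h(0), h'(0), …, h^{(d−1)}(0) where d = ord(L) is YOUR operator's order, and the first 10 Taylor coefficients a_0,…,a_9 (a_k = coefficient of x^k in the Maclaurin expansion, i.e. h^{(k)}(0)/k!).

L = (9 + 36·x) + (-1 + 21·x + 45·x^2)·Dx + (-1 - 2·x + 6·x^2 + 9·x^3)·Dx^2  (order 2).
h: a_k = 0, 6, -3, 33, -33/2, 1797/10, -564/5, 73581/70, -129849/140, 923997/140, …
ICs: h(0) = 0, h′(0) = 6.

f: a_k = 0, -3, 9/2, -9, 81/4, -243/5, 243/2, -2187/7, 6561/8, -2187, …
g: a_k = -2, -2, -8, -14, -38, -80, -194, -434, -1016, -2318, …
Product ⇒ symmetric product L₀, ord ≤ 2.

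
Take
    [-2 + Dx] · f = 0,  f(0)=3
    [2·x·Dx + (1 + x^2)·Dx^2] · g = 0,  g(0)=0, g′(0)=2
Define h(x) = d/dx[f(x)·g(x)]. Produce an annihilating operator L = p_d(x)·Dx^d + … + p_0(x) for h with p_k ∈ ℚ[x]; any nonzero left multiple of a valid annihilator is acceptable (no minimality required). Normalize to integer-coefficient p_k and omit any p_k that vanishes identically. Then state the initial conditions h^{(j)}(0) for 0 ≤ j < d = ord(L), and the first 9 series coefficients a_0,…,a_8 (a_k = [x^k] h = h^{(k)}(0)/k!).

L = (2 - 8·x + 14·x^2 - 8·x^3 + 4·x^4) + (-3 + 6·x - 11·x^2 + 6·x^3 - 4·x^4)·Dx + (1 - x + 2·x^2 - x^3 + x^4)·Dx^2  (order 2).
h: a_k = 6, 24, 30, 16, 6, 8, 26/5, -416/105, -122/35, …
ICs: h(0) = 6, h′(0) = 24.

f: a_k = 3, 6, 6, 4, 2, 4/5, 4/15, 8/105, 2/105, …
g: a_k = 0, 2, 0, -2/3, 0, 2/5, 0, -2/7, 0, …
h₀=f·g: eliminate ⇒ L₀, order ≤ 1·2.
Derive L from L₀ (diff closure).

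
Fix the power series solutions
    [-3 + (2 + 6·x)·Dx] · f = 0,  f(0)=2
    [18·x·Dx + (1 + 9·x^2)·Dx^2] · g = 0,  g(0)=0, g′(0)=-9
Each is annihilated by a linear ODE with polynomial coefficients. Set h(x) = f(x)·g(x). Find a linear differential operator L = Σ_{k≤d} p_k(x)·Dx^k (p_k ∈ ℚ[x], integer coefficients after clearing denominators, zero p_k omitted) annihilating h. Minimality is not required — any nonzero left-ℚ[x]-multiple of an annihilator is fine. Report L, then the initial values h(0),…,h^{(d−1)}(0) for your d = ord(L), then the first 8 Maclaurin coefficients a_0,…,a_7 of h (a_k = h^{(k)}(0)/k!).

f: a_k = 2, 3, -9/4, 27/8, -405/64, 1701/128, -15309/512, 72171/1024, …
g: a_k = 0, -9, 0, 27, 0, -729/5, 0, 6561/7, …
Product ⇒ symmetric product L₀, ord ≤ 2.
L = (27 - 108·x - 81·x^2) + (-12 + 36·x + 324·x^2 + 324·x^3)·Dx + (4 + 24·x + 72·x^2 + 216·x^3 + 324·x^4)·Dx^2  (order 2).
h: a_k = 0, -18, -27, 297/4, 405/8, -94527/320, -298161/640, 41231511/17920, …
ICs: h(0) = 0, h′(0) = -18.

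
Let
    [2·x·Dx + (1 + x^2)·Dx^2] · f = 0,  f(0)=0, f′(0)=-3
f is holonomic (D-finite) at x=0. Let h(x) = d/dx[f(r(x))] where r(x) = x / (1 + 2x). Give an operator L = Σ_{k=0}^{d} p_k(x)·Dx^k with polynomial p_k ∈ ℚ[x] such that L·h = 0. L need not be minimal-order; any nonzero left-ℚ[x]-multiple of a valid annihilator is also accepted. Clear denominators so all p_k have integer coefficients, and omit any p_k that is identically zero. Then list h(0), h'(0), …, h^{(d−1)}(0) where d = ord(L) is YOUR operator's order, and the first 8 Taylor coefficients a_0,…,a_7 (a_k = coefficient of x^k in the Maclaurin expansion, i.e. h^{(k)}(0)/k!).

L = (4 + 10·x) + (1 + 4·x + 5·x^2)·Dx  (order 1).
h: a_k = -3, 12, -33, 72, -123, 132, 87, -1008, …
ICs: h(0) = -3.

f: a_k = 0, -3, 0, 1, 0, -3/5, 0, 3/7, …
Substitute x→r, Dx→(1/r')Dx; clear ⇒ L₀.
Differentiate: ansatz ord ≤ ord L₀ ⇒ L.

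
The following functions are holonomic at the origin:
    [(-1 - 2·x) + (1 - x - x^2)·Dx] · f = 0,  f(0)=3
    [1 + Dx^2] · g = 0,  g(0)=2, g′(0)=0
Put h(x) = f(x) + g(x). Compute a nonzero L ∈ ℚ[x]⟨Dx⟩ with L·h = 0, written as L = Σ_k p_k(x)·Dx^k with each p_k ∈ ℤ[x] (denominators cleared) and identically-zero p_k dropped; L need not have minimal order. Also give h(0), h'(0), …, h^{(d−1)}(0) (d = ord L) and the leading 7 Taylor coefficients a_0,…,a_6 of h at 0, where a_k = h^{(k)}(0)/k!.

f: a_k = 3, 3, 6, 9, 15, 24, 39, …
g: a_k = 2, 0, -1, 0, 1/12, 0, -1/360, …
Sum ⇒ L₀ = lclm(L_f,L_g) in ℚ(x)⟨Dx⟩.
L = (19 + 48·x + 31·x^2 + 24·x^3 + 5·x^4 + 2·x^5) + (-5 + x + 4·x^2 + 7·x^3 + 6·x^4 + 3·x^5 + x^6)·Dx + (19 + 48·x + 31·x^2 + 24·x^3 + 5·x^4 + 2·x^5)·Dx^2 + (-5 + x + 4·x^2 + 7·x^3 + 6·x^4 + 3·x^5 + x^6)·Dx^3  (order 3).
h: a_k = 5, 3, 5, 9, 181/12, 24, 14039/360, …
ICs: h(0) = 5, h′(0) = 3, h′′(0) = 10.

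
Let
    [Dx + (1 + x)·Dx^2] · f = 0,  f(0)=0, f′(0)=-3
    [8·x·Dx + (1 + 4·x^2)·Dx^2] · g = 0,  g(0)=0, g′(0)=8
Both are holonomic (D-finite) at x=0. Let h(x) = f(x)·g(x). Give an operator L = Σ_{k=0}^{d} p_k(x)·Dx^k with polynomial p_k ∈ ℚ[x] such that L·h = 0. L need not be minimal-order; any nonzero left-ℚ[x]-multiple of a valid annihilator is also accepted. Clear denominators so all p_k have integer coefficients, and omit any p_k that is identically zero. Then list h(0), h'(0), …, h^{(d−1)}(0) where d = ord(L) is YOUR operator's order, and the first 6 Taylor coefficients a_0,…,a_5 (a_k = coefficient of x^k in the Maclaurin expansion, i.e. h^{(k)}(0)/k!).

f: a_k = 0, -3, 3/2, -1, 3/4, -3/5, …
g: a_k = 0, 8, 0, -32/3, 0, 128/5, …
Product ⇒ symmetric product L₀, ord ≤ 4.
L = (288 + 560·x + 3584·x^2 + 8640·x^3 + 7680·x^4 + 3328·x^5 + 1024·x^7)·Dx + (258 + 1840·x + 6992·x^2 + 19264·x^3 + 29440·x^4 + 23808·x^5 + 8960·x^6 + 3072·x^7 + 3584·x^8)·Dx^2 + (36 + 628·x + 2496·x^2 + 6192·x^3 + 12288·x^4 + 15936·x^5 + 12288·x^6 + 5376·x^7 + 3072·x^8 + 2048·x^9)·Dx^3 + (17 + 66·x + 241·x^2 + 608·x^3 + 1152·x^4 + 1728·x^5 + 2016·x^6 + 1536·x^7 + 768·x^8 + 512·x^9 + 256·x^10)·Dx^4  (order 4).
h: a_k = 0, 0, -24, 12, 24, -10, …
ICs: h(0) = 0, h′(0) = 0, h′′(0) = -48, h′′′(0) = 72.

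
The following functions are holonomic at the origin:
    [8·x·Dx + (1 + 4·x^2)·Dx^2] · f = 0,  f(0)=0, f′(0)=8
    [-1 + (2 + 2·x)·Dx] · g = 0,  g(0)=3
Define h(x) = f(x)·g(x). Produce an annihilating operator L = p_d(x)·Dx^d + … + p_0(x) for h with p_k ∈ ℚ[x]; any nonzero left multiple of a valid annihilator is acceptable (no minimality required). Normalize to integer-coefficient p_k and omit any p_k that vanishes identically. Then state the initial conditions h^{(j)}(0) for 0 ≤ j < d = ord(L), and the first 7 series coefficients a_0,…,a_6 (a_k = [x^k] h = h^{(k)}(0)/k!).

L = (3 - 16·x - 4·x^2) + (-4 + 28·x + 48·x^2 + 16·x^3)·Dx + (4 + 8·x + 20·x^2 + 32·x^3 + 16·x^4)·Dx^2  (order 2).
h: a_k = 0, 24, 12, -35, -29/2, 6389/80, 5929/160, …
ICs: h(0) = 0, h′(0) = 24.

f: a_k = 0, 8, 0, -32/3, 0, 128/5, 0, …
g: a_k = 3, 3/2, -3/8, 3/16, -15/128, 21/256, -63/1024, …
Product ⇒ symmetric product L₀, ord ≤ 2.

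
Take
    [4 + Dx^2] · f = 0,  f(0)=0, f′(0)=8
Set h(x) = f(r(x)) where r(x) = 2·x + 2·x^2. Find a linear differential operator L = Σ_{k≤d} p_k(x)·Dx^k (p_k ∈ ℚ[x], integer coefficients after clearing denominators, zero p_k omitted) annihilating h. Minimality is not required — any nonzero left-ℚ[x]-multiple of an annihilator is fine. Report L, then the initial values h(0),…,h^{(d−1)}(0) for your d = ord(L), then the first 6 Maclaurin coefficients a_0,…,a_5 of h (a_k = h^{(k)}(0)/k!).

L = (16 + 96·x + 192·x^2 + 128·x^3) - 2·Dx + (1 + 2·x)·Dx^2  (order 2).
h: a_k = 0, 16, 16, -128/3, -128, -1408/15, …
ICs: h(0) = 0, h′(0) = 16.

f: a_k = 0, 8, 0, -16/3, 0, 16/15, …
Change of var in L_f (x↦r) gives L₀.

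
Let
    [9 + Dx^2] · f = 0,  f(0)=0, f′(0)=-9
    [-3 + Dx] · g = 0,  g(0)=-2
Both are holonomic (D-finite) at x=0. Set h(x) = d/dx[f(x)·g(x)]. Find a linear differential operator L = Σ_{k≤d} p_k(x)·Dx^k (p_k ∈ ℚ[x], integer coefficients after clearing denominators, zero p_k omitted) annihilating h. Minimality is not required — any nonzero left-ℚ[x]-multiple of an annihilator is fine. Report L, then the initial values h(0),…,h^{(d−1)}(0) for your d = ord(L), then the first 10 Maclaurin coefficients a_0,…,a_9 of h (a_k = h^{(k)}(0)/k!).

f: a_k = 0, -9, 0, 27/2, 0, -243/40, 0, 729/560, 0, -729/4480, …
g: a_k = -2, -6, -9, -9, -27/4, -81/20, -81/40, -243/280, -729/2240, -243/2240, …
h₀=f·g: eliminate ⇒ L₀, order ≤ 2·1.
Differentiate: ansatz ord ≤ ord L₀ ⇒ L.
L = 18 - 6·Dx + Dx^2  (order 2).
h: a_k = 18, 108, 162, 0, -243, -1458/5, -729/5, 0, 6561/140, 2187/70, …
ICs: h(0) = 18, h′(0) = 108.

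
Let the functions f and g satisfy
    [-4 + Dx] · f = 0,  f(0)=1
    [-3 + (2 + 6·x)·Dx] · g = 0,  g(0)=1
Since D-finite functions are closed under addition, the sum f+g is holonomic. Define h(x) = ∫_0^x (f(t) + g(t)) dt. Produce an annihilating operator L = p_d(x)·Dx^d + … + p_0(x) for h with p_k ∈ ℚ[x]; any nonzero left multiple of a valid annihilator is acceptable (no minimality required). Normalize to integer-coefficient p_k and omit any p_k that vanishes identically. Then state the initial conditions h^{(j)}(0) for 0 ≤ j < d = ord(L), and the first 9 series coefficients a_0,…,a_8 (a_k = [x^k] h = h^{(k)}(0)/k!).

f: a_k = 1, 4, 8, 32/3, 32/3, 128/15, 256/45, 1024/315, 512/315, …
g: a_k = 1, 3/2, -9/8, 27/16, -405/128, 1701/256, -15309/1024, 72171/2048, -2814669/32768, …
f+g: L₀ = lclm(L_f,L_g), ord ≤ 1+1.
h=∫₀ˣh₀: take L = L₀·Dx.
L = (132 + 288·x)·Dx + (-73 - 384·x - 576·x^2)·Dx^2 + (10 + 78·x + 144·x^2)·Dx^3  (order 3).
h: a_k = 0, 2, 11/4, 55/24, 593/192, 2881/1920, 58283/23040, -426761/322560, 24831017/5160960, …
ICs: h(0) = 0, h′(0) = 2, h′′(0) = 11/2.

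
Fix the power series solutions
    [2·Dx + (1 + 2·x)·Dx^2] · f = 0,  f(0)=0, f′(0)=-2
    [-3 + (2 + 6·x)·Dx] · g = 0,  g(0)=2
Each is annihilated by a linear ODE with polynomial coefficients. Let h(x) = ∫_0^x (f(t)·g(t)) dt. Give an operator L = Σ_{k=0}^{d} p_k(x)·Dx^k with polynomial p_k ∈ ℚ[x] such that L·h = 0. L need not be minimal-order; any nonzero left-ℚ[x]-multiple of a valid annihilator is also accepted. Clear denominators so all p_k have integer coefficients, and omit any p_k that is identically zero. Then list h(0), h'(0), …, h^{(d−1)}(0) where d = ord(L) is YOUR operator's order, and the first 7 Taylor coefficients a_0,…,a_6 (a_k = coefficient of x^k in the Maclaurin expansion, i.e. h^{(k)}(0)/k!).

f: a_k = 0, -2, 2, -8/3, 4, -32/5, 32/3, …
g: a_k = 2, 3, -9/4, 27/8, -405/64, 1701/128, -15309/512, …
Sym-product of L_f,L_g gives L₀ (≤ ord 2).
h=∫₀ˣh₀: take L = L₀·Dx.
L = (15 + 18·x)·Dx + (-4 - 12·x)·Dx^2 + (4 + 32·x + 84·x^2 + 72·x^3)·Dx^3  (order 3).
h: a_k = 0, 0, -2, -2/3, 31/24, -9/4, 3937/960, …
ICs: h(0) = 0, h′(0) = 0, h′′(0) = -4.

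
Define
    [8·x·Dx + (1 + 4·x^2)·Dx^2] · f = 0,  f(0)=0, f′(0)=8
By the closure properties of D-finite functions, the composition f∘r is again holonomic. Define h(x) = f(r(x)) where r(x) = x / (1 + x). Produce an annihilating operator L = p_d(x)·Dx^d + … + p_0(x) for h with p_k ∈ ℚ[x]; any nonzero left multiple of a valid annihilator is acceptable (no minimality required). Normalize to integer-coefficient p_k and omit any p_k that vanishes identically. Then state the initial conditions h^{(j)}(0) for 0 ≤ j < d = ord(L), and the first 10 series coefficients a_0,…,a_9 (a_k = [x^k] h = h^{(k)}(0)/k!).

L = (2 + 10·x)·Dx + (1 + 2·x + 5·x^2)·Dx^2  (order 2).
h: a_k = 0, 8, -8, -8/3, 24, -152/5, -88/3, 1112/7, -168, -2872/9, …
ICs: h(0) = 0, h′(0) = 8.

f: a_k = 0, 8, 0, -32/3, 0, 128/5, 0, -512/7, 0, 2048/9, …
h₀=f(r): pull back L_f along r ⇒ L₀.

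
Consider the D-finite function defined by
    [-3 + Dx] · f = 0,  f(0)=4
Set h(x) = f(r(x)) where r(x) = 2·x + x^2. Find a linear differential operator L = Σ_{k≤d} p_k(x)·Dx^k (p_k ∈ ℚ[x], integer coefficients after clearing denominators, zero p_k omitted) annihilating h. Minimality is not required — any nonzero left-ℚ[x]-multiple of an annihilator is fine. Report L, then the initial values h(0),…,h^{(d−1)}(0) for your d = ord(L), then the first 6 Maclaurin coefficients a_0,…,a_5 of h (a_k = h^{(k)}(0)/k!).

L = (-6 - 6·x) + Dx  (order 1).
h: a_k = 4, 24, 84, 216, 450, 3996/5, …
ICs: h(0) = 4.

f: a_k = 4, 12, 18, 18, 27/2, 81/10, …
Substitute x→r, Dx→(1/r')Dx; clear ⇒ L₀.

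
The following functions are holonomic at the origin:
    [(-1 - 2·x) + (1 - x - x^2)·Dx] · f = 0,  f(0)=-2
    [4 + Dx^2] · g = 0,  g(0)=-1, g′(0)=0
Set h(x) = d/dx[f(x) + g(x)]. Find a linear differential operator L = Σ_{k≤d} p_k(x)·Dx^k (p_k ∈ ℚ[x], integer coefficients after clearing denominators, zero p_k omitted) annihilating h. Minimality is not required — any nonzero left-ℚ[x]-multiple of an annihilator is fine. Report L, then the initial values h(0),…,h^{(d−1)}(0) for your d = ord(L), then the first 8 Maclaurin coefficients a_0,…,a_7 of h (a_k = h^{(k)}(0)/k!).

L = (272 + 704·x + 880·x^2 + 400·x^3 + 320·x^4 + 144·x^5 + 48·x^6) + (-44 - 52·x + 108·x^2 + 80·x^3 + 40·x^4 + 72·x^5 + 56·x^6 + 16·x^7)·Dx + (68 + 176·x + 220·x^2 + 100·x^3 + 80·x^4 + 36·x^5 + 12·x^6)·Dx^2 + (-11 - 13·x + 27·x^2 + 20·x^3 + 10·x^4 + 18·x^5 + 14·x^6 + 4·x^7)·Dx^3  (order 3).
h: a_k = -2, -4, -18, -128/3, -80, -2332/15, -294, -171376/315, …
ICs: h(0) = -2, h′(0) = -4, h′′(0) = -36.

f: a_k = -2, -2, -4, -6, -10, -16, -26, -42, …
g: a_k = -1, 0, 2, 0, -2/3, 0, 4/45, 0, …
Weyl lclm of L_f,L_g ⇒ L₀ (ord ≤ 3).
Derive L from L₀ (diff closure).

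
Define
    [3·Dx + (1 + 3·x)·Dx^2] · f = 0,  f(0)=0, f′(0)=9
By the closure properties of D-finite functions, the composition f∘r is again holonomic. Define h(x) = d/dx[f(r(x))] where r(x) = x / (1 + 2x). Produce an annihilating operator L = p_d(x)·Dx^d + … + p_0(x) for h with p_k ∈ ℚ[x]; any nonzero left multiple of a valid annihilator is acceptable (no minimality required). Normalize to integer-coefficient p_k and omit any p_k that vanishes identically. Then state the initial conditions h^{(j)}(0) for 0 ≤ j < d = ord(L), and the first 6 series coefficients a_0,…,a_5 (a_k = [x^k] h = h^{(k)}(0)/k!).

f: a_k = 0, 9, -27/2, 27, -243/4, 729/5, …
f∘r: x↦r, Dx↦Dx/r' in L_f ⇒ L₀.
h₀' ⇒ L via d/dx closure of L₀.
L = (7 + 20·x) + (1 + 7·x + 10·x^2)·Dx  (order 1).
h: a_k = 9, -63, 351, -1827, 9279, -46683, …
ICs: h(0) = 9.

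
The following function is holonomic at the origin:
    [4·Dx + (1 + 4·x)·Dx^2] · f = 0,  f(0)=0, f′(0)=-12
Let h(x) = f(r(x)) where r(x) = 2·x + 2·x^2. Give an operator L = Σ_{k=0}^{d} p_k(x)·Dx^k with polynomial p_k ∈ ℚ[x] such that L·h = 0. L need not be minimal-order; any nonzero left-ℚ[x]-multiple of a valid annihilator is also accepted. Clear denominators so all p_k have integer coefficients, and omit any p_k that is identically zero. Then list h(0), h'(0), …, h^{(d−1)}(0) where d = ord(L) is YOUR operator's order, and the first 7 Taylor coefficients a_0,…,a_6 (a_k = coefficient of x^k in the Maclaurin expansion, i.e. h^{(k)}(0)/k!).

f: a_k = 0, -12, 24, -64, 192, -3072/5, 2048, …
h₀=f(r): pull back L_f along r ⇒ L₀.
L = (6 + 16·x + 16·x^2)·Dx + (1 + 10·x + 24·x^2 + 16·x^3)·Dx^2  (order 2).
h: a_k = 0, -24, 72, -320, 1632, -44544/5, 50688, …
ICs: h(0) = 0, h′(0) = -24.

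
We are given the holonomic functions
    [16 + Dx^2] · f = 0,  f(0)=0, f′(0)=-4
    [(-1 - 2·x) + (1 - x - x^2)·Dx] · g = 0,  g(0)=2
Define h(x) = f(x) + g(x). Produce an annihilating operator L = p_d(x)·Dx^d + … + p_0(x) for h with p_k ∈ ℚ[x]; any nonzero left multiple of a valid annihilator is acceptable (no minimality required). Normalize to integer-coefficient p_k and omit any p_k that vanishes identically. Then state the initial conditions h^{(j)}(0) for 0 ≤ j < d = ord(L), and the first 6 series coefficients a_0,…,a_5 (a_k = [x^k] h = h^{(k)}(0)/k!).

L = (-272 - 384·x + 352·x^2 - 192·x^3 - 640·x^4 - 256·x^5) + (160 - 368·x - 32·x^2 + 544·x^3 - 48·x^4 - 384·x^5 - 128·x^6)·Dx + (-17 - 24·x + 22·x^2 - 12·x^3 - 40·x^4 - 16·x^5)·Dx^2 + (10 - 23·x - 2·x^2 + 34·x^3 - 3·x^4 - 24·x^5 - 8·x^6)·Dx^3  (order 3).
h: a_k = 2, -2, 4, 50/3, 10, 112/15, …
ICs: h(0) = 2, h′(0) = -2, h′′(0) = 8.

f: a_k = 0, -4, 0, 32/3, 0, -128/15, …
g: a_k = 2, 2, 4, 6, 10, 16, …
Sum ⇒ L₀ = lclm(L_f,L_g) in ℚ(x)⟨Dx⟩.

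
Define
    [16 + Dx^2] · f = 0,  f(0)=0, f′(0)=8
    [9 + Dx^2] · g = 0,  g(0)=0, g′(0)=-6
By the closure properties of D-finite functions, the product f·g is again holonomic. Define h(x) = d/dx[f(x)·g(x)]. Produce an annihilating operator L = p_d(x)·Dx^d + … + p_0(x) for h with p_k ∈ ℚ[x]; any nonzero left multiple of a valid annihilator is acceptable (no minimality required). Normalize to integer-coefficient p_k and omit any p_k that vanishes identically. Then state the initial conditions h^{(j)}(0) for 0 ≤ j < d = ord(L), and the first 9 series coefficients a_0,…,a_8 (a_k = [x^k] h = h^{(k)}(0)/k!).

L = 49 + 50·Dx^2 + Dx^4  (order 4).
h: a_k = 0, -96, 0, 800, 0, -9804/5, 0, 48040/21, 0, …
ICs: h(0) = 0, h′(0) = -96, h′′(0) = 0, h′′′(0) = 4800.

f: a_k = 0, 8, 0, -64/3, 0, 256/15, 0, -2048/315, 0, …
g: a_k = 0, -6, 0, 9, 0, -81/20, 0, 243/280, 0, …
h₀=f·g: eliminate ⇒ L₀, order ≤ 2·2.
Derive L from L₀ (diff closure).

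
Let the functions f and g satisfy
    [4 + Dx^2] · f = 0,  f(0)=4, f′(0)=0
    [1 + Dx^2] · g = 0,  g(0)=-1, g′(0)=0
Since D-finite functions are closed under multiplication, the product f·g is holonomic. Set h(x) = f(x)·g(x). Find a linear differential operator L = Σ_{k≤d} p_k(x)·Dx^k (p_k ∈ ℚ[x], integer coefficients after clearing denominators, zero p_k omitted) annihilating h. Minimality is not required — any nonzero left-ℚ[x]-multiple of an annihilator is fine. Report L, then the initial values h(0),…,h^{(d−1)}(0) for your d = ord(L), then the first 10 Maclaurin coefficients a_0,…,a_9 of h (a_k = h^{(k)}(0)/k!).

L = 9 + 10·Dx^2 + Dx^4  (order 4).
h: a_k = -4, 0, 10, 0, -41/6, 0, 73/36, 0, -3281/10080, 0, …
ICs: h(0) = -4, h′(0) = 0, h′′(0) = 20, h′′′(0) = 0.

f: a_k = 4, 0, -8, 0, 8/3, 0, -16/45, 0, 8/315, 0, …
g: a_k = -1, 0, 1/2, 0, -1/24, 0, 1/720, 0, -1/40320, 0, …
Product ⇒ symmetric product L₀, ord ≤ 4.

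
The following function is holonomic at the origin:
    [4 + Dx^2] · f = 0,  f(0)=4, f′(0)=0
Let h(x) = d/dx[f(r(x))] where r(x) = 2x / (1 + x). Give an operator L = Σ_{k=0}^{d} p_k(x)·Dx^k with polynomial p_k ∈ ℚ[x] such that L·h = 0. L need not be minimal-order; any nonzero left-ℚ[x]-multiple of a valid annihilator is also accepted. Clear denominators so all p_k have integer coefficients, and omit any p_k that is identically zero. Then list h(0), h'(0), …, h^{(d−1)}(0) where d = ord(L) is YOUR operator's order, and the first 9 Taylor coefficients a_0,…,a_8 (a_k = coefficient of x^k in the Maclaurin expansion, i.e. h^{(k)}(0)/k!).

f: a_k = 4, 0, -8, 0, 8/3, 0, -16/45, 0, 8/315, …
Substitute x→r, Dx→(1/r')Dx; clear ⇒ L₀.
Derive L from L₀ (diff closure).
L = (22 + 12·x + 6·x^2) + (6 + 18·x + 18·x^2 + 6·x^3)·Dx + (1 + 4·x + 6·x^2 + 4·x^3 + x^4)·Dx^2  (order 2).
h: a_k = 0, -64, 192, -640/3, -640/3, 21952/15, -18368/5, 402176/63, -286976/35, …
ICs: h(0) = 0, h′(0) = -64.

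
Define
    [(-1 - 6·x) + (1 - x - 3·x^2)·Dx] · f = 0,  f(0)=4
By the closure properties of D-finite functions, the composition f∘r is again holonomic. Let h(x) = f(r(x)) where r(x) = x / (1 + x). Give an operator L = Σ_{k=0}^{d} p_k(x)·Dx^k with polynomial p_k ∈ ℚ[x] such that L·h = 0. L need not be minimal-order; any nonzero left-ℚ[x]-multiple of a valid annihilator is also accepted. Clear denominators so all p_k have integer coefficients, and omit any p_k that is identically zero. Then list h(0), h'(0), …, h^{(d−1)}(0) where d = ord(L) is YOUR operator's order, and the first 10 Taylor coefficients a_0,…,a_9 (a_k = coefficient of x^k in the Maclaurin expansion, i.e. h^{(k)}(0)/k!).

L = (1 + 7·x) + (-1 - 2·x + 2·x^2 + 3·x^3)·Dx  (order 1).
h: a_k = 4, 4, 12, 0, 36, -36, 144, -252, 684, -1440, …
ICs: h(0) = 4.

f: a_k = 4, 4, 16, 28, 76, 160, 388, 868, 2032, 4636, …
Substitute x→r, Dx→(1/r')Dx; clear ⇒ L₀.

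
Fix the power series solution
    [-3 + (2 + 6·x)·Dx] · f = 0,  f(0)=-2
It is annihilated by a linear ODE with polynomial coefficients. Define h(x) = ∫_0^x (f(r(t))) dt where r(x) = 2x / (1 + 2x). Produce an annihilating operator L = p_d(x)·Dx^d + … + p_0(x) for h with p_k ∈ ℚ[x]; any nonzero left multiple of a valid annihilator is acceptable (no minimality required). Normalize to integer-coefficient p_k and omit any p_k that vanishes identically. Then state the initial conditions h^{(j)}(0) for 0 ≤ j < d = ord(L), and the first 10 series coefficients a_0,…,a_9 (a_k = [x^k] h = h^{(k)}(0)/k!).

f: a_k = -2, -3, 9/4, -27/8, 405/64, -1701/128, 15309/512, -72171/1024, 2814669/16384, -14073345/32768, …
f∘r: x↦r, Dx↦Dx/r' in L_f ⇒ L₀.
h=∫h₀ ⇒ L = L₀·Dx.
L = -3·Dx + (1 + 10·x + 16·x^2)·Dx^2  (order 2).
h: a_k = 0, -2, -3, 7, -87/4, 1677/20, -3023/8, 106305/56, -658335/64, 11301055/192, …
ICs: h(0) = 0, h′(0) = -2.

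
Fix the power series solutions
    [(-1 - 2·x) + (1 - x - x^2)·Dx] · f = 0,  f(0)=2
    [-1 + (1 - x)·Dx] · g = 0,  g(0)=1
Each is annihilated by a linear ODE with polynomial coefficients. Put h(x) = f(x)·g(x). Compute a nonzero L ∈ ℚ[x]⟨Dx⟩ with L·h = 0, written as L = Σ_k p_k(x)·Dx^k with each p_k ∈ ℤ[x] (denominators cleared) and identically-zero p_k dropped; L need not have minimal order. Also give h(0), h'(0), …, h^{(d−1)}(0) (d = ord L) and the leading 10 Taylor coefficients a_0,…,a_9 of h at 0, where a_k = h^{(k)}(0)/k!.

f: a_k = 2, 2, 4, 6, 10, 16, 26, 42, 68, 110, …
g: a_k = 1, 1, 1, 1, 1, 1, 1, 1, 1, 1, …
Product ⇒ symmetric product L₀, ord ≤ 1.
L = (-2 + 3·x^2) + (1 - 2·x + x^3)·Dx  (order 1).
h: a_k = 2, 4, 8, 14, 24, 40, 66, 108, 176, 286, …
ICs: h(0) = 2.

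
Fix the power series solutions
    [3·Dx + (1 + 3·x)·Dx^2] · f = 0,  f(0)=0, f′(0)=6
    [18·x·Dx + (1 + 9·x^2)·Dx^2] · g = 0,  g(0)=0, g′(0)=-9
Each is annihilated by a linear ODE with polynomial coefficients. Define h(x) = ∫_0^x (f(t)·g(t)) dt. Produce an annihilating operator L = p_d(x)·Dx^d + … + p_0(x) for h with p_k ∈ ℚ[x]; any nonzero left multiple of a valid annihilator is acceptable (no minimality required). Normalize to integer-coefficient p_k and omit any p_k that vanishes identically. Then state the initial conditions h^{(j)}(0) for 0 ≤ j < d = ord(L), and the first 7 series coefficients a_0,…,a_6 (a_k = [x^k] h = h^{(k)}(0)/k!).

L = (648 + 3564·x + 19440·x^2 + 113724·x^3 + 262440·x^4 + 341172·x^5 + 236196·x^7)·Dx^2 + (162 + 3348·x + 24948·x^2 + 117612·x^3 + 396576·x^4 + 813564·x^5 + 918540·x^6 + 236196·x^7 + 826686·x^8)·Dx^3 + (36 + 576·x + 5184·x^2 + 25272·x^3 + 87480·x^4 + 227448·x^5 + 419904·x^6 + 472392·x^7 + 236196·x^8 + 472392·x^9)·Dx^4 + (5 + 54·x + 333·x^2 + 1512·x^3 + 5346·x^4 + 14580·x^5 + 30618·x^6 + 52488·x^7 + 59049·x^8 + 39366·x^9 + 59049·x^10)·Dx^5  (order 5).
h: a_k = 0, 0, 0, -18, 81/4, 0, 81/4, …
ICs: h(0) = 0, h′(0) = 0, h′′(0) = 0, h′′′(0) = -108, h′′′′(0) = 486.

f: a_k = 0, 6, -9, 18, -81/2, 486/5, -243, …
g: a_k = 0, -9, 0, 27, 0, -729/5, 0, …
f·g: L₀ = L_f ⊗_s L_g, ord ≤ 2·2.
∫: right-multiply L₀ by Dx.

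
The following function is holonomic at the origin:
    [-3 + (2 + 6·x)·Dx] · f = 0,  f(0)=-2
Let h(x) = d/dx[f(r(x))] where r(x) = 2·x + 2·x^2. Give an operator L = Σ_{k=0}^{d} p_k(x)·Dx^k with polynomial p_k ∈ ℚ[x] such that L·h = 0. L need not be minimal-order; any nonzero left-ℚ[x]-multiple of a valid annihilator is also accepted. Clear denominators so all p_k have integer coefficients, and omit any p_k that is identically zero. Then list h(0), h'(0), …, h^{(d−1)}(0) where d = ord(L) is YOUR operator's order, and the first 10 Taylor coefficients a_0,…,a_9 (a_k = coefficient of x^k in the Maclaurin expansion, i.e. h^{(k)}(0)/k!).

L = -1 + (-1 - 8·x - 18·x^2 - 12·x^3)·Dx  (order 1).
h: a_k = -6, 6, -27, 117, -2025/4, 8829/4, -77679/8, 344493/8, -12306249/64, 55266705/64, …
ICs: h(0) = -6.

f: a_k = -2, -3, 9/4, -27/8, 405/64, -1701/128, 15309/512, -72171/1024, 2814669/16384, -14073345/32768, …
L₀ from L_f via x↦r, Dx↦r'^{-1}Dx.
Derive L from L₀ (diff closure).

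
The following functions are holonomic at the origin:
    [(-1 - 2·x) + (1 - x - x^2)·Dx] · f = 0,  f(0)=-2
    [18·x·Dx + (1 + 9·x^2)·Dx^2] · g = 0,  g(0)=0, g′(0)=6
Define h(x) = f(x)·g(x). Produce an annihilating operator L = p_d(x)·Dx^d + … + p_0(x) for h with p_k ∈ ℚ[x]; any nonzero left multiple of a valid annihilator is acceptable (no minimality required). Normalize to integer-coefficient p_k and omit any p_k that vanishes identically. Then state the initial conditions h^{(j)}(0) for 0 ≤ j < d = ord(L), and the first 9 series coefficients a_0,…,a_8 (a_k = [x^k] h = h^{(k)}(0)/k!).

f: a_k = -2, -2, -4, -6, -10, -16, -26, -42, -68, …
g: a_k = 0, 6, 0, -18, 0, 486/5, 0, -4374/7, 0, …
Sym-product of L_f,L_g gives L₀ (≤ ord 2).
L = (2 + 18·x + 54·x^2) + (2 - 14·x + 36·x^2 + 54·x^3)·Dx + (-1 + x - 8·x^2 + 9·x^3 + 9·x^4)·Dx^2  (order 2).
h: a_k = 0, -12, -12, 12, 0, -912/5, -912/5, 30972/35, 24588/35, …
ICs: h(0) = 0, h′(0) = -12.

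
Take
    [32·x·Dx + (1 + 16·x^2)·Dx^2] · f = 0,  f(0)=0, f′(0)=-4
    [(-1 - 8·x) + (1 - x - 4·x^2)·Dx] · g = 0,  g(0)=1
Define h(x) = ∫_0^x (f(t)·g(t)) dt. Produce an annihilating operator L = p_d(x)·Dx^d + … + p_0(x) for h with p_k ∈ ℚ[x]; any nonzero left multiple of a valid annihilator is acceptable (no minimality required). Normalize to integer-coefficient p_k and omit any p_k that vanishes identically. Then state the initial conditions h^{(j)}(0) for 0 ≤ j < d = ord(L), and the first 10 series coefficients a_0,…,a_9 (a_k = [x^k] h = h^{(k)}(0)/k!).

f: a_k = 0, -4, 0, 64/3, 0, -1024/5, 0, 16384/7, 0, -262144/9, …
g: a_k = 1, 1, 5, 9, 29, 65, 181, 441, 1165, 2929, …
Sym-product of L_f,L_g gives L₀ (≤ ord 2).
Integrate: L := L₀·Dx.
L = (8 + 32·x + 384·x^2)·Dx + (2 - 16·x + 64·x^2 + 384·x^3)·Dx^2 + (-1 + x - 12·x^2 + 16·x^3 + 64·x^4)·Dx^3  (order 3).
h: a_k = 0, 0, -2, -4/3, 1/3, -44/15, -1606/45, -1364/35, 6359/42, 12604/945, …
ICs: h(0) = 0, h′(0) = 0, h′′(0) = -4.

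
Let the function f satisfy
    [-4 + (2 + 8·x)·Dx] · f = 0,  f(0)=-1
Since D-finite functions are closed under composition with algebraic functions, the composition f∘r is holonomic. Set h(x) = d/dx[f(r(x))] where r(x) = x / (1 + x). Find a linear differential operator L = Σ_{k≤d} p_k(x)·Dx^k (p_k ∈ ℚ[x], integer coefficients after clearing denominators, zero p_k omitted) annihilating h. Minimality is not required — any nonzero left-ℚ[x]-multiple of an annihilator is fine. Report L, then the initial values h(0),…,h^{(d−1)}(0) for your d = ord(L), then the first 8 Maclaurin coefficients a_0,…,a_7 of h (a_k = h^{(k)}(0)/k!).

L = (-4 - 10·x) + (-1 - 6·x - 5·x^2)·Dx  (order 1).
h: a_k = -2, 8, -30, 120, -510, 2256, -10234, 47200, …
ICs: h(0) = -2.

f: a_k = -1, -2, 2, -4, 10, -28, 84, -264, …
h₀=f(r): pull back L_f along r ⇒ L₀.
Derive L from L₀ (diff closure).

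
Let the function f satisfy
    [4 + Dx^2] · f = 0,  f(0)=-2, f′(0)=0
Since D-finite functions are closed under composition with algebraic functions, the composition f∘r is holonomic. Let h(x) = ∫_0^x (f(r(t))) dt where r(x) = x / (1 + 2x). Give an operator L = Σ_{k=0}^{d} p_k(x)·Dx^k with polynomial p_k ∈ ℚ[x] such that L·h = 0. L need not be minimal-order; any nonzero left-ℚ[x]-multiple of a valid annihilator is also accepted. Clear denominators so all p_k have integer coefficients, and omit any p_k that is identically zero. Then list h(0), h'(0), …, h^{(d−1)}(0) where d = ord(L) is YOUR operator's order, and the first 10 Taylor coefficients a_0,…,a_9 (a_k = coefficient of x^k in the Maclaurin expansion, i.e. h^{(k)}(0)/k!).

f: a_k = -2, 0, 4, 0, -4/3, 0, 8/45, 0, -4/315, 0, …
f∘r: x↦r, Dx↦Dx/r' in L_f ⇒ L₀.
Integrate: L := L₀·Dx.
L = 4·Dx + (4 + 24·x + 48·x^2 + 32·x^3)·Dx^2 + (1 + 8·x + 24·x^2 + 32·x^3 + 16·x^4)·Dx^3  (order 3).
h: a_k = 0, -2, 0, 4/3, -4, 28/3, -176/9, 12008/315, -348/5, 66796/567, …
ICs: h(0) = 0, h′(0) = -2, h′′(0) = 0.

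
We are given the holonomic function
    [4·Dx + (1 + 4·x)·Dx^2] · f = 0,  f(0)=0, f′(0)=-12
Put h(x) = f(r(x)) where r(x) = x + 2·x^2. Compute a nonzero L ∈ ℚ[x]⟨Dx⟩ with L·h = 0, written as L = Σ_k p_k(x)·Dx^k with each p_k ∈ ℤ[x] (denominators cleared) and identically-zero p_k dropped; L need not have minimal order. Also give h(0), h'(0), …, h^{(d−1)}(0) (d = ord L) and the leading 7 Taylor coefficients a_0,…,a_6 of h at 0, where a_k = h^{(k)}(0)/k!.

f: a_k = 0, -12, 24, -64, 192, -3072/5, 2048, …
Substitute x→r, Dx→(1/r')Dx; clear ⇒ L₀.
L = (16·x + 32·x^2)·Dx + (1 + 8·x + 24·x^2 + 32·x^3)·Dx^2  (order 2).
h: a_k = 0, -12, 0, 32, -96, 768/5, 0, …
ICs: h(0) = 0, h′(0) = -12.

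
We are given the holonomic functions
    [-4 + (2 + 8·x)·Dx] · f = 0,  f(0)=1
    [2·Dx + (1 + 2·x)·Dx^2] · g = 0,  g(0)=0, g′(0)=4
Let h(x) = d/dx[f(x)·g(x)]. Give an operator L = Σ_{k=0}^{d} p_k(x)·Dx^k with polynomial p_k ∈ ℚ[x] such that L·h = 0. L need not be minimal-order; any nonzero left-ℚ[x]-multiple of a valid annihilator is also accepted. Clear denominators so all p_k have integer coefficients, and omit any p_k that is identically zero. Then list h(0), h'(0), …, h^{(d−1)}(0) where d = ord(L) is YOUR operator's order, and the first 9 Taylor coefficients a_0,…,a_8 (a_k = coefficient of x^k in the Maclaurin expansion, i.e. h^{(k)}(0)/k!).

L = (2 + 16·x + 8·x^2) + (7 + 54·x + 120·x^2 + 64·x^3)·Dx + (1 + 11·x + 42·x^2 + 64·x^3 + 32·x^4)·Dx^2  (order 2).
h: a_k = 4, 8, -32, 320/3, -1048/3, 5808/5, -19776/5, 482816/35, -344024/7, …
ICs: h(0) = 4, h′(0) = 8.

f: a_k = 1, 2, -2, 4, -10, 28, -84, 264, -858, …
g: a_k = 0, 4, -4, 16/3, -8, 64/5, -64/3, 256/7, -64, …
Sym-product of L_f,L_g gives L₀ (≤ ord 2).
h₀' ⇒ L via d/dx closure of L₀.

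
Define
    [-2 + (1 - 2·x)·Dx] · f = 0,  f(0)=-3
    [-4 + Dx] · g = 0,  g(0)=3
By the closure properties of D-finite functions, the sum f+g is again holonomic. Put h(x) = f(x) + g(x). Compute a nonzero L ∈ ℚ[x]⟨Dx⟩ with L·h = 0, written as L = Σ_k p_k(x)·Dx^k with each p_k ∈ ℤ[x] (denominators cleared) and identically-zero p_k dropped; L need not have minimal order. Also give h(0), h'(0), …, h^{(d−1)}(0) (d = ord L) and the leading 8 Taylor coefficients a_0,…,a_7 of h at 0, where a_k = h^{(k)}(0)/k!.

L = -32·x + (-4 + 32·x - 32·x^2)·Dx + (1 - 6·x + 8·x^2)·Dx^2  (order 2).
h: a_k = 0, 6, 12, 8, -16, -352/5, -2624/15, -39296/105, …
ICs: h(0) = 0, h′(0) = 6.

f: a_k = -3, -6, -12, -24, -48, -96, -192, -384, …
g: a_k = 3, 12, 24, 32, 32, 128/5, 256/15, 1024/105, …
h₀=f+g: left-lcm gives L₀, ord ≤ 2.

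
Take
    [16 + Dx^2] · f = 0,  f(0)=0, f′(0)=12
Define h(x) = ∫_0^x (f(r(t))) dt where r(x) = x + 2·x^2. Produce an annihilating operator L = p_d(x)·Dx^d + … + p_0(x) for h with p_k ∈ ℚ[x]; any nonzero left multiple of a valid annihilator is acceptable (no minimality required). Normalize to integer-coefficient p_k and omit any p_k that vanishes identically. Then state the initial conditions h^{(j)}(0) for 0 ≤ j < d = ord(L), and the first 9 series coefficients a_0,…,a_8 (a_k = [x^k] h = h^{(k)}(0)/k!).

L = (16 + 192·x + 768·x^2 + 1024·x^3)·Dx - 4·Dx^2 + (1 + 4·x)·Dx^3  (order 3).
h: a_k = 0, 0, 6, 8, -8, -192/5, -896/15, 0, 13312/105, …
ICs: h(0) = 0, h′(0) = 0, h′′(0) = 12.

f: a_k = 0, 12, 0, -32, 0, 128/5, 0, -1024/105, 0, …
L₀ from L_f via x↦r, Dx↦r'^{-1}Dx.
Integrate: L := L₀·Dx.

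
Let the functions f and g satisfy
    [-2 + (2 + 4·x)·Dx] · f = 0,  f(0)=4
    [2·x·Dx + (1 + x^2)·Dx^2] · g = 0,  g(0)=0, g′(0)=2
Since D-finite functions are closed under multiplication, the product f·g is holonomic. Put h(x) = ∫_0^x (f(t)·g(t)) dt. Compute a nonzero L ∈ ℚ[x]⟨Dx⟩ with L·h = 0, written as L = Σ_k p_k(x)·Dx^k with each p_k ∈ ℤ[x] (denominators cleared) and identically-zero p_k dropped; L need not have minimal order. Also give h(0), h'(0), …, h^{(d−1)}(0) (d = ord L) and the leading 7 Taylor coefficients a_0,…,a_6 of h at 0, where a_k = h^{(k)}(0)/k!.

f: a_k = 4, 4, -2, 2, -5/2, 7/2, -21/4, …
g: a_k = 0, 2, 0, -2/3, 0, 2/5, 0, …
Sym-product of L_f,L_g gives L₀ (≤ ord 2).
Integrate: L := L₀·Dx.
L = (3 - 2·x - x^2)·Dx + (-2 - 2·x + 6·x^2 + 4·x^3)·Dx^2 + (1 + 4·x + 5·x^2 + 4·x^3 + 4·x^4)·Dx^3  (order 3).
h: a_k = 0, 0, 4, 8/3, -5/3, 4/15, -31/90, …
ICs: h(0) = 0, h′(0) = 0, h′′(0) = 8.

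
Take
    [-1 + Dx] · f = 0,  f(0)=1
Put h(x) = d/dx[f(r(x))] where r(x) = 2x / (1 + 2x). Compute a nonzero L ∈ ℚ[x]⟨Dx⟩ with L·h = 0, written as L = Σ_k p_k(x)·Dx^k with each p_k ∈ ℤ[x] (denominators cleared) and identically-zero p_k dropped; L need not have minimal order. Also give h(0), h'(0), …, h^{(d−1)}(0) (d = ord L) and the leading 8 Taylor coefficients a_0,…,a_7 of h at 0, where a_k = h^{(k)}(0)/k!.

f: a_k = 1, 1, 1/2, 1/6, 1/24, 1/120, 1/720, 1/5040, …
Substitute x→r, Dx→(1/r')Dx; clear ⇒ L₀.
h=h₀': d/dx-closure on L₀ ⇒ L.
L = (-2 - 8·x) + (-1 - 4·x - 4·x^2)·Dx  (order 1).
h: a_k = 2, -4, 4, 8/3, -76/3, 1208/15, -8728/45, 125456/315, …
ICs: h(0) = 2.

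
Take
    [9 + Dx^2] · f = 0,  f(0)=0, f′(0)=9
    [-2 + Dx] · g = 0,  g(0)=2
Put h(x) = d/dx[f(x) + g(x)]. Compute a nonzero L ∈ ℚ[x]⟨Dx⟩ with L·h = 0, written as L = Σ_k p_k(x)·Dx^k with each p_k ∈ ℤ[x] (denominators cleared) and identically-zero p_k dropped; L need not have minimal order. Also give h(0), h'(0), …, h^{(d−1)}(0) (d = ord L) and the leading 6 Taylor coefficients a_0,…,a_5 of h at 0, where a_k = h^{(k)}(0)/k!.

f: a_k = 0, 9, 0, -27/2, 0, 243/40, …
g: a_k = 2, 4, 4, 8/3, 4/3, 8/15, …
f+g: L₀ = lclm(L_f,L_g), ord ≤ 2+1.
h=h₀': d/dx-closure on L₀ ⇒ L.
L = 18 - 9·Dx + 2·Dx^2 - Dx^3  (order 3).
h: a_k = 13, 8, -65/2, 16/3, 793/24, 16/15, …
ICs: h(0) = 13, h′(0) = 8, h′′(0) = -65.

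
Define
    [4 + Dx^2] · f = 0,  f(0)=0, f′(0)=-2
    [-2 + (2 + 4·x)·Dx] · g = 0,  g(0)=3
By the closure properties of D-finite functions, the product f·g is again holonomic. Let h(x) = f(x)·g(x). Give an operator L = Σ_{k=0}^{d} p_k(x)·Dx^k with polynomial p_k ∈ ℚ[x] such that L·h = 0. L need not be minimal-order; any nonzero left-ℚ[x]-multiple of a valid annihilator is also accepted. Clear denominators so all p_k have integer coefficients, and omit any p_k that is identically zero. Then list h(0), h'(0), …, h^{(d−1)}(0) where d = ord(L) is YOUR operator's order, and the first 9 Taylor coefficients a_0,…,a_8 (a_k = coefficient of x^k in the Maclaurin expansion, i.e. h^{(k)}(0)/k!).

f: a_k = 0, -2, 0, 4/3, 0, -4/15, 0, 8/315, 0, …
g: a_k = 3, 3, -3/2, 3/2, -15/8, 21/8, -63/16, 99/16, -1287/128, …
f·g: L₀ = L_f ⊗_s L_g, ord ≤ 2·1.
L = (7 + 16·x + 16·x^2) + (-2 - 4·x)·Dx + (1 + 4·x + 4·x^2)·Dx^2  (order 2).
h: a_k = 0, -6, -6, 7, 1, 19/20, -81/20, 983/168, -7727/840, …
ICs: h(0) = 0, h′(0) = -6.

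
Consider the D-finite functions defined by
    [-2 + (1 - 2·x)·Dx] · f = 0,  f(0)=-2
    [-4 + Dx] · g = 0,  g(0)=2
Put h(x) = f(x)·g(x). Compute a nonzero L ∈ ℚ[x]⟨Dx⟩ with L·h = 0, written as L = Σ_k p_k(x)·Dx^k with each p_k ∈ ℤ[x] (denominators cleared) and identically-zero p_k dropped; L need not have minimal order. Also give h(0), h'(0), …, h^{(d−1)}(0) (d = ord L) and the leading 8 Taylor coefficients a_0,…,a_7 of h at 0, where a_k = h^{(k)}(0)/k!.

L = (6 - 8·x) + (-1 + 2·x)·Dx  (order 1).
h: a_k = -4, -24, -80, -608/3, -448, -13952/15, -84736/45, -79360/21, …
ICs: h(0) = -4.

f: a_k = -2, -4, -8, -16, -32, -64, -128, -256, …
g: a_k = 2, 8, 16, 64/3, 64/3, 256/15, 512/45, 2048/315, …
h₀=f·g: eliminate ⇒ L₀, order ≤ 1·1.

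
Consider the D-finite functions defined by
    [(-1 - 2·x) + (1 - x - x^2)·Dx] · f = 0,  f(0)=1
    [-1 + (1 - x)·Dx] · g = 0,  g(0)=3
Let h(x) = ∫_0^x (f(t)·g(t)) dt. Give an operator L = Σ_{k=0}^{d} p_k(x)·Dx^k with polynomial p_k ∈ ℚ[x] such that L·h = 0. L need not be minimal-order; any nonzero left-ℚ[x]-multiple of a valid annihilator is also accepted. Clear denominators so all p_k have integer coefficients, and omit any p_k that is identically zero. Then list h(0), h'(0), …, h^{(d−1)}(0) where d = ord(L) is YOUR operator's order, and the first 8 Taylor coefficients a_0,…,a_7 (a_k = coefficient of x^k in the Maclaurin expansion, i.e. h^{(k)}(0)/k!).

L = (-2 + 3·x^2)·Dx + (1 - 2·x + x^3)·Dx^2  (order 2).
h: a_k = 0, 3, 3, 4, 21/4, 36/5, 10, 99/7, …
ICs: h(0) = 0, h′(0) = 3.

f: a_k = 1, 1, 2, 3, 5, 8, 13, 21, …
g: a_k = 3, 3, 3, 3, 3, 3, 3, 3, …
f·g: L₀ = L_f ⊗_s L_g, ord ≤ 1·1.
h=∫h₀ ⇒ L = L₀·Dx.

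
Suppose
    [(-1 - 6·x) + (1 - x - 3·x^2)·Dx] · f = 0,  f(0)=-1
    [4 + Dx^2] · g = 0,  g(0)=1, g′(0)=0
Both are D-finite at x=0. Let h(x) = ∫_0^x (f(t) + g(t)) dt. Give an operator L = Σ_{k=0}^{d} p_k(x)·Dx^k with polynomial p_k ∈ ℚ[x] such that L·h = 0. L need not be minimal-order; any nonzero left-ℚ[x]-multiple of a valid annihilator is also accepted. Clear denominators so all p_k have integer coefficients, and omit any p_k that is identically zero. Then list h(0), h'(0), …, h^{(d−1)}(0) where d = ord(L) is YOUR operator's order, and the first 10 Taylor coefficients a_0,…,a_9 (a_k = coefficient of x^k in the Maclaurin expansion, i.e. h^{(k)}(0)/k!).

f: a_k = -1, -1, -4, -7, -19, -40, -97, -217, -508, -1159, …
g: a_k = 1, 0, -2, 0, 2/3, 0, -4/45, 0, 2/315, 0, …
Sum ⇒ L₀ = lclm(L_f,L_g) in ℚ(x)⟨Dx⟩.
h=∫h₀ ⇒ L = L₀·Dx.
L = (92 + 608·x + 512·x^2 + 1104·x^3 + 360·x^4 + 432·x^5)·Dx + (-24 + 4·x + 24·x^2 + 80·x^3 + 180·x^4 + 216·x^5 + 216·x^6)·Dx^2 + (23 + 152·x + 128·x^2 + 276·x^3 + 90·x^4 + 108·x^5)·Dx^3 + (-6 + x + 6·x^2 + 20·x^3 + 45·x^4 + 54·x^5 + 54·x^6)·Dx^4  (order 4).
h: a_k = 0, 0, -1/2, -2, -7/4, -11/3, -20/3, -4369/315, -217/8, -160018/2835, …
ICs: h(0) = 0, h′(0) = 0, h′′(0) = -1, h′′′(0) = -12.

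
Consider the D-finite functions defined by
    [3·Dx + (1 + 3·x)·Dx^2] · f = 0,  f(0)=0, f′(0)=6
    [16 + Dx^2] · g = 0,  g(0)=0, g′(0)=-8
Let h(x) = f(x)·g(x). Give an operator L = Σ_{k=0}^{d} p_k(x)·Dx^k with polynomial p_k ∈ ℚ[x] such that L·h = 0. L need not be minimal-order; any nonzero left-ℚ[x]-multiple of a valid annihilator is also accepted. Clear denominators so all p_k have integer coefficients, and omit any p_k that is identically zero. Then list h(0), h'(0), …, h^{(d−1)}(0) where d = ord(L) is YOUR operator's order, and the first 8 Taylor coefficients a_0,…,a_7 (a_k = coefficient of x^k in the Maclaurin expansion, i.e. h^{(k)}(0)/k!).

L = (2272 + 127488·x + 781056·x^2 + 1769472·x^3 + 1327104·x^4) + (4416 + 50112·x + 165888·x^2 + 165888·x^3)·Dx + (1022 + 19392·x + 102816·x^2 + 221184·x^3 + 165888·x^4)·Dx^2 + (276 + 3132·x + 10368·x^2 + 10368·x^3)·Dx^3 + (55 + 714·x + 3375·x^2 + 6912·x^3 + 5184·x^4)·Dx^4  (order 4).
h: a_k = 0, 0, -48, 72, -16, 132, -496, 6168/5, …
ICs: h(0) = 0, h′(0) = 0, h′′(0) = -96, h′′′(0) = 432.

f: a_k = 0, 6, -9, 18, -81/2, 486/5, -243, 4374/7, …
g: a_k = 0, -8, 0, 64/3, 0, -256/15, 0, 2048/315, …
L₀ := L_f ⊗_s L_g (sym. prod.), ord ≤ 4.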